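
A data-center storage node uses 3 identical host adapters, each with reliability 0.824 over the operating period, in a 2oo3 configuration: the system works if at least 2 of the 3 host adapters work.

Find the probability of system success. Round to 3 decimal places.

0.918

R = Σ_{i=2}^{3} C(3,i) p^i (1−p)^{3−i} with p = 0.824
C(3,2)·0.824^2·0.176^1 = 0.35850
C(3,3)·0.824^3·0.176^0 = 0.55948
Sum = 0.918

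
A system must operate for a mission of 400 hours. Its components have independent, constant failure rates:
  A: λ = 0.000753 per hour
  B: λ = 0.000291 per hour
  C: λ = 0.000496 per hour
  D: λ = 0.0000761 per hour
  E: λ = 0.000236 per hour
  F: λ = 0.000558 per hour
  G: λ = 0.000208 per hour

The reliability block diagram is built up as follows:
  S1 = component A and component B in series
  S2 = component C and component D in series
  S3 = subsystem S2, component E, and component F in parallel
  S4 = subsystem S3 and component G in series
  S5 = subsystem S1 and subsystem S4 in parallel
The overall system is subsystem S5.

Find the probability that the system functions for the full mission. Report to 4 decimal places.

R(A) = exp(−0.000753 × 400) = 0.739930
R(B) = exp(−0.000291 × 400) = 0.890119
R(C) = exp(−0.000496 × 400) = 0.820042
R(D) = exp(−0.0000761 × 400) = 0.970019
R(E) = exp(−0.000236 × 400) = 0.909919
R(F) = exp(−0.000558 × 400) = 0.799955
R(G) = exp(−0.000208 × 400) = 0.920167
Series (A and B): 0.739930 × 0.890119 = 0.658626
Series (C and D): 0.820042 × 0.970019 = 0.795456
Parallel ([0.795456], E, and F): 1 − (1 − 0.795456)(1 − 0.909919)(1 − 0.799955) = 0.996314
Series ([0.996314] and G): 0.996314 × 0.920167 = 0.916775
Parallel ([0.658626] and [0.916775]): 1 − (1 − 0.658626)(1 − 0.916775) = 0.9716

0.9716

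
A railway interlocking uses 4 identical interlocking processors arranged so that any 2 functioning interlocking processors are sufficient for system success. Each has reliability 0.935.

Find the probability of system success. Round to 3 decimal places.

0.999

R = Σ_{i=2}^{4} C(4,i) p^i (1−p)^{4−i} with p = 0.935
C(4,2)·0.935^2·0.065^2 = 0.02216
C(4,3)·0.935^3·0.065^1 = 0.21252
C(4,4)·0.935^4·0.065^0 = 0.76427
Sum = 0.999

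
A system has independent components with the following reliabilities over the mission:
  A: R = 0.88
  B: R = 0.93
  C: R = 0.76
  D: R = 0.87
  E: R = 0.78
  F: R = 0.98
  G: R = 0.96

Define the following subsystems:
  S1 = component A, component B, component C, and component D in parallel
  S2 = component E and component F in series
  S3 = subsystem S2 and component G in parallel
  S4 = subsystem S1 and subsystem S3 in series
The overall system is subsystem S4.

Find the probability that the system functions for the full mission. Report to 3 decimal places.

Parallel (A, B, C, and D): 1 − (1 − 0.88000)(1 − 0.93000)(1 − 0.76000)(1 − 0.87000) = 0.99974
Series (E and F): 0.78000 × 0.98000 = 0.76440
Parallel ([0.76440] and G): 1 − (1 − 0.76440)(1 − 0.96000) = 0.99058
Series ([0.99974] and [0.99058]): 0.99974 × 0.99058 = 0.990

0.990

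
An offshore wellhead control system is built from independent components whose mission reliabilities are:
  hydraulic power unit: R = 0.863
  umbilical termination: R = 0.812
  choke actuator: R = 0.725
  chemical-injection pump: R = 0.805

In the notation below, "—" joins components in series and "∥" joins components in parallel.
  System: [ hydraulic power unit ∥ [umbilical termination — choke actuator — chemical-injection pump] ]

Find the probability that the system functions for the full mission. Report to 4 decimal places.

0.9279

Series (umbilical termination, choke actuator, and chemical-injection pump): 0.812000 × 0.725000 × 0.805000 = 0.473904
Parallel (hydraulic power unit and [0.473904]): 1 − (1 − 0.863000)(1 − 0.473904) = 0.9279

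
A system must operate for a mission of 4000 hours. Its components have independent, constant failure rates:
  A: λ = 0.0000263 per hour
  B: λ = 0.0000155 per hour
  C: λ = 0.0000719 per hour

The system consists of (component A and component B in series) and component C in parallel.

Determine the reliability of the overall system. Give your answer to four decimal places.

0.9615

R(A) = exp(−0.0000263 × 4000) = 0.900144
R(B) = exp(−0.0000155 × 4000) = 0.939883
R(C) = exp(−0.0000719 × 4000) = 0.750062
Series (A and B): 0.900144 × 0.939883 = 0.846030
Parallel ([0.846030] and C): 1 − (1 − 0.846030)(1 − 0.750062) = 0.9615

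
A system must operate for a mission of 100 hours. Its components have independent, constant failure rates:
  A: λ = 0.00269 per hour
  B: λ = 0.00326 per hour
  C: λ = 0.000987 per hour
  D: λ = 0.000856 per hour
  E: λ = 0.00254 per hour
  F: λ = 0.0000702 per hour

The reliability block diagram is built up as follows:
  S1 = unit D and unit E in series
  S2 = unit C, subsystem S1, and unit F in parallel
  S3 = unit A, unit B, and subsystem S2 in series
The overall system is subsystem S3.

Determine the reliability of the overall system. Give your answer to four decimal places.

R(A) = exp(−0.00269 × 100) = 0.764143
R(B) = exp(−0.00326 × 100) = 0.721805
R(C) = exp(−0.000987 × 100) = 0.906014
R(D) = exp(−0.000856 × 100) = 0.917961
R(E) = exp(−0.00254 × 100) = 0.775692
R(F) = exp(−0.0000702 × 100) = 0.993005
Series (D and E): 0.917961 × 0.775692 = 0.712055
Parallel (C, [0.712055], and F): 1 − (1 − 0.906014)(1 − 0.712055)(1 − 0.993005) = 0.999811
Series (A, B, and [0.999811]): 0.764143 × 0.721805 × 0.999811 = 0.5515

0.5515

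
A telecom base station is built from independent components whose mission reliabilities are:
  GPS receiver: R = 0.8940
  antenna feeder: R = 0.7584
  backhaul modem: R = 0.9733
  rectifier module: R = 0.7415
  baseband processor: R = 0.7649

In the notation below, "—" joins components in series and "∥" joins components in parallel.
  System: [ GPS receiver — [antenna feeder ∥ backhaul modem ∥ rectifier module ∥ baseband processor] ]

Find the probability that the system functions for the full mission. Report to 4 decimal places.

0.8936

Parallel (antenna feeder, backhaul modem, rectifier module, and baseband processor): 1 − (1 − 0.758400)(1 − 0.973300)(1 − 0.741500)(1 − 0.764900) = 0.999608
Series (GPS receiver and [0.999608]): 0.894000 × 0.999608 = 0.8936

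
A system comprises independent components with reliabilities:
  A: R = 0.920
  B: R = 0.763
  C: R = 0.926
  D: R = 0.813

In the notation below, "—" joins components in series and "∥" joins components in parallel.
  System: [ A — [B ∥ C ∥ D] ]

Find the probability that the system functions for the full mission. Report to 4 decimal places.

0.9170

Parallel (B, C, and D): 1 − (1 − 0.763000)(1 − 0.926000)(1 − 0.813000) = 0.996720
Series (A and [0.996720]): 0.920000 × 0.996720 = 0.9170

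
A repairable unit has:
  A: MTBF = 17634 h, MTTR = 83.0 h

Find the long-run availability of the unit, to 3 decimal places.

0.995

A(A) = MTBF/(MTBF+MTTR) = 17634/(17634+83.0) = 0.995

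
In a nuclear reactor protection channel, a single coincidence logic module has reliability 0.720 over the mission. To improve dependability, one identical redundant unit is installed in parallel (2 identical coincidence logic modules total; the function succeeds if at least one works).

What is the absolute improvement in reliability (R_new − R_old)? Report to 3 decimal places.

0.202

R_before = 0.720
R_after = 1 − (1 − 0.720)^2 = 0.922
ΔR = 0.922 − 0.720 = 0.202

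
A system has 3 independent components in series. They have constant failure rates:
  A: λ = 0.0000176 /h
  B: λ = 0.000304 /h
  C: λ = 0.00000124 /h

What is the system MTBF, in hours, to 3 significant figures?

Series of exponential components: λ_sys = Σ λ_i
λ_sys = 0.0000176 + 0.000304 + 0.00000124 = 3.2284e-04 /h
MTBF = 1 / λ_sys = 3100 h

3100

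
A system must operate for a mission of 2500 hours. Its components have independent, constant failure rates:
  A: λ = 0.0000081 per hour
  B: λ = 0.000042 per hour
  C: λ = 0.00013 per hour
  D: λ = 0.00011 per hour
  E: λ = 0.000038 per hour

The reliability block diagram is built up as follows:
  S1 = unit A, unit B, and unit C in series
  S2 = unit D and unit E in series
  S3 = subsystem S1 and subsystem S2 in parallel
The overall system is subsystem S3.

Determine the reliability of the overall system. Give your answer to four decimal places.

R(A) = exp(−0.0000081 × 2500) = 0.979954
R(B) = exp(−0.000042 × 2500) = 0.900325
R(C) = exp(−0.00013 × 2500) = 0.722527
R(D) = exp(−0.00011 × 2500) = 0.759572
R(E) = exp(−0.000038 × 2500) = 0.909373
Series (A, B, and C): 0.979954 × 0.900325 × 0.722527 = 0.637469
Series (D and E): 0.759572 × 0.909373 = 0.690734
Parallel ([0.637469] and [0.690734]): 1 − (1 − 0.637469)(1 − 0.690734) = 0.8879

0.8879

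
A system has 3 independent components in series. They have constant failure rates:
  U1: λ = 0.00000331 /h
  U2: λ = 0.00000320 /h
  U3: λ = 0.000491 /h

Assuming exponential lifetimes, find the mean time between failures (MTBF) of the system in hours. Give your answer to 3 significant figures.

Series of exponential components: λ_sys = Σ λ_i
λ_sys = 0.00000331 + 0.00000320 + 0.000491 = 4.9751e-04 /h
MTBF = 1 / λ_sys = 2010 h

2010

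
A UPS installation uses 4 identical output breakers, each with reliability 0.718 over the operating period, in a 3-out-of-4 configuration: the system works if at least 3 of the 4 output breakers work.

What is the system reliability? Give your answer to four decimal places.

R = Σ_{i=3}^{4} C(4,i) p^i (1−p)^{4−i} with p = 0.718
C(4,3)·0.718^3·0.282^1 = 0.417525
C(4,4)·0.718^4·0.282^0 = 0.265765
Sum = 0.6833

0.6833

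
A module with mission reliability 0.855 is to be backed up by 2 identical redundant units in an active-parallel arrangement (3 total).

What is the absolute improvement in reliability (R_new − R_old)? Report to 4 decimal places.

0.1420

R_before = 0.855
R_after = 1 − (1 − 0.855)^3 = 0.9970
ΔR = 0.9970 − 0.855 = 0.1420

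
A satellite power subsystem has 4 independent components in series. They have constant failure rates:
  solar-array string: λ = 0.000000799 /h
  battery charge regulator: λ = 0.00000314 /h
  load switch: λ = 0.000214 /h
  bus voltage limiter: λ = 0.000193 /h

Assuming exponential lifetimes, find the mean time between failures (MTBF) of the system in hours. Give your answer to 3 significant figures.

Series of exponential components: λ_sys = Σ λ_i
λ_sys = 0.000000799 + 0.00000314 + 0.000214 + 0.000193 = 4.1094e-04 /h
MTBF = 1 / λ_sys = 2430 h

2430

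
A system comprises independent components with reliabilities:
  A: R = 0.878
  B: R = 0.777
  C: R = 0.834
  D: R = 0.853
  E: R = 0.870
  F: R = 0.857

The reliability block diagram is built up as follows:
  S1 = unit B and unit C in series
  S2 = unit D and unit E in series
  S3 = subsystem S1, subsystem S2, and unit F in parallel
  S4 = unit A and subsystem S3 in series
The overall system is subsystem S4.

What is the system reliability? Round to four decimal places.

0.8666

Series (B and C): 0.777000 × 0.834000 = 0.648018
Series (D and E): 0.853000 × 0.870000 = 0.742110
Parallel ([0.648018], [0.742110], and F): 1 − (1 − 0.648018)(1 − 0.742110)(1 − 0.857000) = 0.987020
Series (A and [0.987020]): 0.878000 × 0.987020 = 0.8666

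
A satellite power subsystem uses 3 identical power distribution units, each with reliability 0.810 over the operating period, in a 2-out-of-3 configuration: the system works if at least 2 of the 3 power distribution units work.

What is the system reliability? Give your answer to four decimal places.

R = Σ_{i=2}^{3} C(3,i) p^i (1−p)^{3−i} with p = 0.810
C(3,2)·0.810^2·0.190^1 = 0.373977
C(3,3)·0.810^3·0.190^0 = 0.531441
Sum = 0.9054

0.9054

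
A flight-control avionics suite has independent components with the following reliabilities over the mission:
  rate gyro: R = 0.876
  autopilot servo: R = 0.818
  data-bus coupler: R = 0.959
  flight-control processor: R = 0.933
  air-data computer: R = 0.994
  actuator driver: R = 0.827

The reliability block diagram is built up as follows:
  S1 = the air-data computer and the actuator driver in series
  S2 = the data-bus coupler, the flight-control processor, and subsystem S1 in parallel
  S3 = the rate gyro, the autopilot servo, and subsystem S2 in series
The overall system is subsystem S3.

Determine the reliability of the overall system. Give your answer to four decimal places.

Series (air-data computer and actuator driver): 0.994000 × 0.827000 = 0.822038
Parallel (data-bus coupler, flight-control processor, and [0.822038]): 1 − (1 − 0.959000)(1 − 0.933000)(1 − 0.822038) = 0.999511
Series (rate gyro, autopilot servo, and [0.999511]): 0.876000 × 0.818000 × 0.999511 = 0.7162

0.7162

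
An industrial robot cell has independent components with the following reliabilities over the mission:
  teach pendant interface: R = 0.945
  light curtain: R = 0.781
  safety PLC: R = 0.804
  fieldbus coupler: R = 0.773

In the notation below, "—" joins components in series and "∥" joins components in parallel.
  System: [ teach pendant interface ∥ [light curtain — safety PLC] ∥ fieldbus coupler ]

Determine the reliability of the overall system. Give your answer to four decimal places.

Series (light curtain and safety PLC): 0.781000 × 0.804000 = 0.627924
Parallel (teach pendant interface, [0.627924], and fieldbus coupler): 1 − (1 − 0.945000)(1 − 0.627924)(1 − 0.773000) = 0.9954

0.9954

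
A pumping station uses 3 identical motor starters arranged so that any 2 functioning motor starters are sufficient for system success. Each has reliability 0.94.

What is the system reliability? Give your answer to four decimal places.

R = Σ_{i=2}^{3} C(3,i) p^i (1−p)^{3−i} with p = 0.94
C(3,2)·0.94^2·0.06^1 = 0.159048
C(3,3)·0.94^3·0.06^0 = 0.830584
Sum = 0.9896

0.9896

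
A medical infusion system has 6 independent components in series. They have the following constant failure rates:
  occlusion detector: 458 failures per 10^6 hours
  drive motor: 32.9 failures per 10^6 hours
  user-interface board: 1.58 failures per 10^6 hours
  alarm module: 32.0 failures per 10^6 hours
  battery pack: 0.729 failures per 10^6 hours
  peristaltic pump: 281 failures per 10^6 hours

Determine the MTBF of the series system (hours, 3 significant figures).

1240

Series of exponential components: λ_sys = Σ λ_i
λ_sys = 0.000458 + 0.0000329 + 0.00000158 + 0.0000320 + 0.000000729 + 0.000281 = 8.0621e-04 /h
MTBF = 1 / λ_sys = 1240 h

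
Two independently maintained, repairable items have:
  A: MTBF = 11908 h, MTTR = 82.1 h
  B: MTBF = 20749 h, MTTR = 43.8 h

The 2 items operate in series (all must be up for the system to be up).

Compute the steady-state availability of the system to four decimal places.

A(A) = MTBF/(MTBF+MTTR) = 11908/(11908+82.1) = 0.993153
A(B) = MTBF/(MTBF+MTTR) = 20749/(20749+43.8) = 0.997894
Series availability: 0.993153 × 0.997894 = 0.9911

0.9911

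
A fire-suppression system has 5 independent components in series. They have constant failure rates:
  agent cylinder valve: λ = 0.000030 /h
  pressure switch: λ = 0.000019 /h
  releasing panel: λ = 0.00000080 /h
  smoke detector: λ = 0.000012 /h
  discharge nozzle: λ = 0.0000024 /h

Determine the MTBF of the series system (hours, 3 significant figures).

15600

Series of exponential components: λ_sys = Σ λ_i
λ_sys = 0.000030 + 0.000019 + 0.00000080 + 0.000012 + 0.0000024 = 6.4200e-05 /h
MTBF = 1 / λ_sys = 15600 h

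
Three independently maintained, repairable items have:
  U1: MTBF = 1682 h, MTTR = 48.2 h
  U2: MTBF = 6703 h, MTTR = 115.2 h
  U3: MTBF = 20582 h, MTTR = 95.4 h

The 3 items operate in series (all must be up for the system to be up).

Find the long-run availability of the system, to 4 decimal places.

A(U1) = MTBF/(MTBF+MTTR) = 1682/(1682+48.2) = 0.972142
A(U2) = MTBF/(MTBF+MTTR) = 6703/(6703+115.2) = 0.983104
A(U3) = MTBF/(MTBF+MTTR) = 20582/(20582+95.4) = 0.995386
Series availability: 0.972142 × 0.983104 × 0.995386 = 0.9513

0.9513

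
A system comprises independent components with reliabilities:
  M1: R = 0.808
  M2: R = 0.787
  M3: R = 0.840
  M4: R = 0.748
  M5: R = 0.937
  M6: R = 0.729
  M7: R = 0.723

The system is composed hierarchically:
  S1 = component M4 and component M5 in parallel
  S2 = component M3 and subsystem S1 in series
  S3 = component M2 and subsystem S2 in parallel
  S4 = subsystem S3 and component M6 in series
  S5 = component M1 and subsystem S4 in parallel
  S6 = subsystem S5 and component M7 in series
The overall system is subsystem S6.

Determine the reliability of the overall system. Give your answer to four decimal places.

0.6816

Parallel (M4 and M5): 1 − (1 − 0.748000)(1 − 0.937000) = 0.984124
Series (M3 and [0.984124]): 0.840000 × 0.984124 = 0.826664
Parallel (M2 and [0.826664]): 1 − (1 − 0.787000)(1 − 0.826664) = 0.963079
Series ([0.963079] and M6): 0.963079 × 0.729000 = 0.702085
Parallel (M1 and [0.702085]): 1 − (1 − 0.808000)(1 − 0.702085) = 0.942800
Series ([0.942800] and M7): 0.942800 × 0.723000 = 0.6816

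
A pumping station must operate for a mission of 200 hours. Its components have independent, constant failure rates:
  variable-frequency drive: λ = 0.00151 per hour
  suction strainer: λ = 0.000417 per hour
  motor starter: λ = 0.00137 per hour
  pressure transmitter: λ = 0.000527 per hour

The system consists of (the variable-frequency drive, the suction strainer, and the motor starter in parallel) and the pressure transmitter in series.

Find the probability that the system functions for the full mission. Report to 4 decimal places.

R(variable-frequency drive) = exp(−0.00151 × 200) = 0.739338
R(suction strainer) = exp(−0.000417 × 200) = 0.919983
R(motor starter) = exp(−0.00137 × 200) = 0.760332
R(pressure transmitter) = exp(−0.000527 × 200) = 0.899964
Parallel (variable-frequency drive, suction strainer, and motor starter): 1 − (1 − 0.739338)(1 − 0.919983)(1 − 0.760332) = 0.995001
Series ([0.995001] and pressure transmitter): 0.995001 × 0.899964 = 0.8955

0.8955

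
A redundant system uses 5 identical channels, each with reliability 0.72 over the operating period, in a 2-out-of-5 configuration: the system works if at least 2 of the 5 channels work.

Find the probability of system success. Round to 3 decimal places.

0.976

R = Σ_{i=2}^{5} C(5,i) p^i (1−p)^{5−i} with p = 0.72
C(5,2)·0.72^2·0.28^3 = 0.11380
C(5,3)·0.72^3·0.28^2 = 0.29263
C(5,4)·0.72^4·0.28^1 = 0.37623
C(5,5)·0.72^5·0.28^0 = 0.19349
Sum = 0.976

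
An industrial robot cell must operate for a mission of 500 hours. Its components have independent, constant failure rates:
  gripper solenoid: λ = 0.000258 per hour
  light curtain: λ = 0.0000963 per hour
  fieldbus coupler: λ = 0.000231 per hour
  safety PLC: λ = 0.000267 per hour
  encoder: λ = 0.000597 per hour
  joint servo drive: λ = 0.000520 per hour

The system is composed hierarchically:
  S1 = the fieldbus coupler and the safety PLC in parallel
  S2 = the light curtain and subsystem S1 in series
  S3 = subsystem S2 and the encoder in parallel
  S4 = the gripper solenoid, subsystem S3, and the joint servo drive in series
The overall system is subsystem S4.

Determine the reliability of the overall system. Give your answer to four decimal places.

R(gripper solenoid) = exp(−0.000258 × 500) = 0.878974
R(light curtain) = exp(−0.0000963 × 500) = 0.952991
R(fieldbus coupler) = exp(−0.000231 × 500) = 0.890921
R(safety PLC) = exp(−0.000267 × 500) = 0.875027
R(encoder) = exp(−0.000597 × 500) = 0.741930
R(joint servo drive) = exp(−0.000520 × 500) = 0.771052
Parallel (fieldbus coupler and safety PLC): 1 − (1 − 0.890921)(1 − 0.875027) = 0.986368
Series (light curtain and [0.986368]): 0.952991 × 0.986368 = 0.940000
Parallel ([0.940000] and encoder): 1 − (1 − 0.940000)(1 − 0.741930) = 0.984516
Series (gripper solenoid, [0.984516], and joint servo drive): 0.878974 × 0.984516 × 0.771052 = 0.6672

0.6672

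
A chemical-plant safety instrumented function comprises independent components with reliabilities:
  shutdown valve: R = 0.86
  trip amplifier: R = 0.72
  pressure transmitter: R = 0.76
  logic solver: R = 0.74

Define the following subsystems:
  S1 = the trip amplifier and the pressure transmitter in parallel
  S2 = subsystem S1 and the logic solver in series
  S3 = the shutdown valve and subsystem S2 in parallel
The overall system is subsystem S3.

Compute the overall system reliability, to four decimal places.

Parallel (trip amplifier and pressure transmitter): 1 − (1 − 0.720000)(1 − 0.760000) = 0.932800
Series ([0.932800] and logic solver): 0.932800 × 0.740000 = 0.690272
Parallel (shutdown valve and [0.690272]): 1 − (1 − 0.860000)(1 − 0.690272) = 0.9566

0.9566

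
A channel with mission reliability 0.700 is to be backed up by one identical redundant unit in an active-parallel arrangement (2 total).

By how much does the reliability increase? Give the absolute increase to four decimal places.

0.2100

R_before = 0.700
R_after = 1 − (1 − 0.700)^2 = 0.9100
ΔR = 0.9100 − 0.700 = 0.2100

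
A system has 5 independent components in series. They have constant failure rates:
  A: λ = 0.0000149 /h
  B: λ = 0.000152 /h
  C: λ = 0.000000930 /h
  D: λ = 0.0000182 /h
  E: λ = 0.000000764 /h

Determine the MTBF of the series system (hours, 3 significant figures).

Series of exponential components: λ_sys = Σ λ_i
λ_sys = 0.0000149 + 0.000152 + 0.000000930 + 0.0000182 + 0.000000764 = 1.8679e-04 /h
MTBF = 1 / λ_sys = 5350 h

5350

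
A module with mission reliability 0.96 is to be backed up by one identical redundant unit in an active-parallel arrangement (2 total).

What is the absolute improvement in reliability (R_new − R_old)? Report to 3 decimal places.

0.038

R_before = 0.96
R_after = 1 − (1 − 0.96)^2 = 0.998
ΔR = 0.998 − 0.96 = 0.038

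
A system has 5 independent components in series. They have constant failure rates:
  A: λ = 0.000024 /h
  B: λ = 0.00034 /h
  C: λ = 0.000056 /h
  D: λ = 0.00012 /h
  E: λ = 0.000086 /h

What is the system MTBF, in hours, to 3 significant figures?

Series of exponential components: λ_sys = Σ λ_i
λ_sys = 0.000024 + 0.00034 + 0.000056 + 0.00012 + 0.000086 = 6.2600e-04 /h
MTBF = 1 / λ_sys = 1600 h

1600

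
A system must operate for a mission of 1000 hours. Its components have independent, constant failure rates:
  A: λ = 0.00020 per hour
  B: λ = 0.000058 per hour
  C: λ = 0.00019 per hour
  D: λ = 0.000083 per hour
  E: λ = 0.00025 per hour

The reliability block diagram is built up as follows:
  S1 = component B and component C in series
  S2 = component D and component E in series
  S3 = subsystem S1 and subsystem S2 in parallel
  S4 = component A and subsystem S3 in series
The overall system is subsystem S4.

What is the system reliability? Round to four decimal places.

0.7678

R(A) = exp(−0.00020 × 1000) = 0.818731
R(B) = exp(−0.000058 × 1000) = 0.943650
R(C) = exp(−0.00019 × 1000) = 0.826959
R(D) = exp(−0.000083 × 1000) = 0.920351
R(E) = exp(−0.00025 × 1000) = 0.778801
Series (B and C): 0.943650 × 0.826959 = 0.780360
Series (D and E): 0.920351 × 0.778801 = 0.716770
Parallel ([0.780360] and [0.716770]): 1 − (1 − 0.780360)(1 − 0.716770) = 0.937791
Series (A and [0.937791]): 0.818731 × 0.937791 = 0.7678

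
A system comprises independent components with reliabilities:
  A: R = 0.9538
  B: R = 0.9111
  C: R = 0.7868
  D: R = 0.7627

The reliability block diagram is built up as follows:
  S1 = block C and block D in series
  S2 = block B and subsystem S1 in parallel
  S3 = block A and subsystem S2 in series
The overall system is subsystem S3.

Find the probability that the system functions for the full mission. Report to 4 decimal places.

Series (C and D): 0.786800 × 0.762700 = 0.600092
Parallel (B and [0.600092]): 1 − (1 − 0.911100)(1 − 0.600092) = 0.964448
Series (A and [0.964448]): 0.953800 × 0.964448 = 0.9199

0.9199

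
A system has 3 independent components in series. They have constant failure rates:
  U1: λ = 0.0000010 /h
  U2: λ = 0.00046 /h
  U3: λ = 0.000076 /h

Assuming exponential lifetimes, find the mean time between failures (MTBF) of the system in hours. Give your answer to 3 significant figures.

1860

Series of exponential components: λ_sys = Σ λ_i
λ_sys = 0.0000010 + 0.00046 + 0.000076 = 5.3700e-04 /h
MTBF = 1 / λ_sys = 1860 h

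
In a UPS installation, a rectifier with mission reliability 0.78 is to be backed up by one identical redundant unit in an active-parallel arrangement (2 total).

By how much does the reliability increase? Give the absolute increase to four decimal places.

R_before = 0.78
R_after = 1 − (1 − 0.78)^2 = 0.9516
ΔR = 0.9516 − 0.78 = 0.1716

0.1716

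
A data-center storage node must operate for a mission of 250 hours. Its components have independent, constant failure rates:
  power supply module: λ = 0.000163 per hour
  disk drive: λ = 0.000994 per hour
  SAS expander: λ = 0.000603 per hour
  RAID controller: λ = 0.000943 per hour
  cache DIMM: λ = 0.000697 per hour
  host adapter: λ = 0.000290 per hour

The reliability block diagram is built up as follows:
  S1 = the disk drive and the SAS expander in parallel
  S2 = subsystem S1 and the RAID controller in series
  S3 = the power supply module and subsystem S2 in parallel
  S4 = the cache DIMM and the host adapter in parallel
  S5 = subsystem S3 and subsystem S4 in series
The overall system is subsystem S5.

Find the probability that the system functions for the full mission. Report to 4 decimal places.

0.9796

R(power supply module) = exp(−0.000163 × 250) = 0.960069
R(disk drive) = exp(−0.000994 × 250) = 0.779970
R(SAS expander) = exp(−0.000603 × 250) = 0.860063
R(RAID controller) = exp(−0.000943 × 250) = 0.789978
R(cache DIMM) = exp(−0.000697 × 250) = 0.840087
R(host adapter) = exp(−0.000290 × 250) = 0.930066
Parallel (disk drive and SAS expander): 1 − (1 − 0.779970)(1 − 0.860063) = 0.969210
Series ([0.969210] and RAID controller): 0.969210 × 0.789978 = 0.765655
Parallel (power supply module and [0.765655]): 1 − (1 − 0.960069)(1 − 0.765655) = 0.990642
Parallel (cache DIMM and host adapter): 1 − (1 − 0.840087)(1 − 0.930066) = 0.988817
Series ([0.990642] and [0.988817]): 0.990642 × 0.988817 = 0.9796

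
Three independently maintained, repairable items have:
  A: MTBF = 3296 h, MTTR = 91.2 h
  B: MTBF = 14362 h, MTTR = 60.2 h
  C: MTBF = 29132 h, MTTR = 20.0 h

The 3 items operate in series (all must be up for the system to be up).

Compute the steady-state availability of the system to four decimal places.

A(A) = MTBF/(MTBF+MTTR) = 3296/(3296+91.2) = 0.973075
A(B) = MTBF/(MTBF+MTTR) = 14362/(14362+60.2) = 0.995826
A(C) = MTBF/(MTBF+MTTR) = 29132/(29132+20.0) = 0.999314
Series availability: 0.973075 × 0.995826 × 0.999314 = 0.9683

0.9683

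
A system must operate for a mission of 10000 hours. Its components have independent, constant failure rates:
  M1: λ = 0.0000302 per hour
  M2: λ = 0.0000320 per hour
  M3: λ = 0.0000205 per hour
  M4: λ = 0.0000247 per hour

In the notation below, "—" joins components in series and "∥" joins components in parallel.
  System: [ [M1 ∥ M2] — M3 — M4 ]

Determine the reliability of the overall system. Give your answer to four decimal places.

R(M1) = exp(−0.0000302 × 10000) = 0.739338
R(M2) = exp(−0.0000320 × 10000) = 0.726149
R(M3) = exp(−0.0000205 × 10000) = 0.814647
R(M4) = exp(−0.0000247 × 10000) = 0.781141
Parallel (M1 and M2): 1 − (1 − 0.739338)(1 − 0.726149) = 0.928617
Series ([0.928617], M3, and M4): 0.928617 × 0.814647 × 0.781141 = 0.5909

0.5909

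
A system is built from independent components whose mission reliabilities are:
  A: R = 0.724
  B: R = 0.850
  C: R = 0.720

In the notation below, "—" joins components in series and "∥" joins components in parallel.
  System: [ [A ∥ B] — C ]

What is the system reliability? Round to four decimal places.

Parallel (A and B): 1 − (1 − 0.724000)(1 − 0.850000) = 0.958600
Series ([0.958600] and C): 0.958600 × 0.720000 = 0.6902

0.6902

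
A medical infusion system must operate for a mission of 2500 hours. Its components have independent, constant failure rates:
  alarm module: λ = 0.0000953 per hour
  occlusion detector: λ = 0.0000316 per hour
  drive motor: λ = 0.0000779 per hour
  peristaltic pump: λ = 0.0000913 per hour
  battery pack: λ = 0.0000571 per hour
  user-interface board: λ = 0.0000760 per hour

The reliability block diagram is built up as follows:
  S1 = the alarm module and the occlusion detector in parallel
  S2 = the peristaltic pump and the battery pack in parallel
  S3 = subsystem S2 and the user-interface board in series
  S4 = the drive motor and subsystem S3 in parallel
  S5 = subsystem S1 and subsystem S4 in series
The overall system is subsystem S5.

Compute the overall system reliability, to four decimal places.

R(alarm module) = exp(−0.0000953 × 2500) = 0.788006
R(occlusion detector) = exp(−0.0000316 × 2500) = 0.924040
R(drive motor) = exp(−0.0000779 × 2500) = 0.823040
R(peristaltic pump) = exp(−0.0000913 × 2500) = 0.795925
R(battery pack) = exp(−0.0000571 × 2500) = 0.866971
R(user-interface board) = exp(−0.0000760 × 2500) = 0.826959
Parallel (alarm module and occlusion detector): 1 − (1 − 0.788006)(1 − 0.924040) = 0.983897
Parallel (peristaltic pump and battery pack): 1 − (1 − 0.795925)(1 − 0.866971) = 0.972852
Series ([0.972852] and user-interface board): 0.972852 × 0.826959 = 0.804509
Parallel (drive motor and [0.804509]): 1 − (1 − 0.823040)(1 − 0.804509) = 0.965406
Series ([0.983897] and [0.965406]): 0.983897 × 0.965406 = 0.9499

0.9499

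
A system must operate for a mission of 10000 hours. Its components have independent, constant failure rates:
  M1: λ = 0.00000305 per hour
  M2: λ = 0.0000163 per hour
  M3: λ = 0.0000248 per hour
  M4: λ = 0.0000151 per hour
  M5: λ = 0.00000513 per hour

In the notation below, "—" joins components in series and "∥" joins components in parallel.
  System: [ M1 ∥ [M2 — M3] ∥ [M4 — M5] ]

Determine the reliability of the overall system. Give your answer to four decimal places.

0.9981

R(M1) = exp(−0.00000305 × 10000) = 0.969960
R(M2) = exp(−0.0000163 × 10000) = 0.849591
R(M3) = exp(−0.0000248 × 10000) = 0.780360
R(M4) = exp(−0.0000151 × 10000) = 0.859848
R(M5) = exp(−0.00000513 × 10000) = 0.949994
Series (M2 and M3): 0.849591 × 0.780360 = 0.662987
Series (M4 and M5): 0.859848 × 0.949994 = 0.816850
Parallel (M1, [0.662987], and [0.816850]): 1 − (1 − 0.969960)(1 − 0.662987)(1 − 0.816850) = 0.9981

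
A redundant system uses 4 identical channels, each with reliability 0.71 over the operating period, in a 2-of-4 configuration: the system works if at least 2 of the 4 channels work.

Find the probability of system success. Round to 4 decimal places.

0.9237

R = Σ_{i=2}^{4} C(4,i) p^i (1−p)^{4−i} with p = 0.71
C(4,2)·0.71^2·0.29^2 = 0.254369
C(4,3)·0.71^3·0.29^1 = 0.415177
C(4,4)·0.71^4·0.29^0 = 0.254117
Sum = 0.9237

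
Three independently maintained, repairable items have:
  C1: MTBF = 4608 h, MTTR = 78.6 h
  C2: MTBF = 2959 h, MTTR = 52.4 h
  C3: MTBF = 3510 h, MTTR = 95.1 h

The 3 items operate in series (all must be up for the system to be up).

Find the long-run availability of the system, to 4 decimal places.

A(C1) = MTBF/(MTBF+MTTR) = 4608/(4608+78.6) = 0.983229
A(C2) = MTBF/(MTBF+MTTR) = 2959/(2959+52.4) = 0.982599
A(C3) = MTBF/(MTBF+MTTR) = 3510/(3510+95.1) = 0.973621
Series availability: 0.983229 × 0.982599 × 0.973621 = 0.9406

0.9406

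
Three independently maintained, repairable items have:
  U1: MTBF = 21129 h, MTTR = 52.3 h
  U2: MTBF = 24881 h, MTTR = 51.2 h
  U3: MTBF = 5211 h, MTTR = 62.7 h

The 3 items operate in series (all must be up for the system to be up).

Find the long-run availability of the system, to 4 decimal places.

A(U1) = MTBF/(MTBF+MTTR) = 21129/(21129+52.3) = 0.997531
A(U2) = MTBF/(MTBF+MTTR) = 24881/(24881+51.2) = 0.997946
A(U3) = MTBF/(MTBF+MTTR) = 5211/(5211+62.7) = 0.988111
Series availability: 0.997531 × 0.997946 × 0.988111 = 0.9836

0.9836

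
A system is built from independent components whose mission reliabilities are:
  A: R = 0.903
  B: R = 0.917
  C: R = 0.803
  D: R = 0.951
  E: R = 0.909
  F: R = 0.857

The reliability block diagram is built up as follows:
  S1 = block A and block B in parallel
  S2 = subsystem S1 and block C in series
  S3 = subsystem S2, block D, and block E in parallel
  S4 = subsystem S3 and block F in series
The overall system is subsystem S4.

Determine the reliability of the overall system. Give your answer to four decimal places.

Parallel (A and B): 1 − (1 − 0.903000)(1 − 0.917000) = 0.991949
Series ([0.991949] and C): 0.991949 × 0.803000 = 0.796535
Parallel ([0.796535], D, and E): 1 − (1 − 0.796535)(1 − 0.951000)(1 − 0.909000) = 0.999093
Series ([0.999093] and F): 0.999093 × 0.857000 = 0.8562

0.8562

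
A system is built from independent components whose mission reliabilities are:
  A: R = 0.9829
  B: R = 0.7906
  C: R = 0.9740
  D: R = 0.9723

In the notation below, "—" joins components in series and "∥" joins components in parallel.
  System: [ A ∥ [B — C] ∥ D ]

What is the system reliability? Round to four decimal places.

Series (B and C): 0.790600 × 0.974000 = 0.770044
Parallel (A, [0.770044], and D): 1 − (1 − 0.982900)(1 − 0.770044)(1 − 0.972300) = 0.9999

0.9999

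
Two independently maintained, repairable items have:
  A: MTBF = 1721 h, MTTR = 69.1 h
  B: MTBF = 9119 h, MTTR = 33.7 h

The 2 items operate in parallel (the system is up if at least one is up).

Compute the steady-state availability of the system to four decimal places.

A(A) = MTBF/(MTBF+MTTR) = 1721/(1721+69.1) = 0.961399
A(B) = MTBF/(MTBF+MTTR) = 9119/(9119+33.7) = 0.996318
Parallel availability: 1 − (1 − 0.961399)(1 − 0.996318) = 0.9999

0.9999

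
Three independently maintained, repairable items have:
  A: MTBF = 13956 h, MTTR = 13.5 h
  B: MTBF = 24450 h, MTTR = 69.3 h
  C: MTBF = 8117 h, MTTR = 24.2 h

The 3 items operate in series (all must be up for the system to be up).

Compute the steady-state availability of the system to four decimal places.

0.9932

A(A) = MTBF/(MTBF+MTTR) = 13956/(13956+13.5) = 0.999034
A(B) = MTBF/(MTBF+MTTR) = 24450/(24450+69.3) = 0.997174
A(C) = MTBF/(MTBF+MTTR) = 8117/(8117+24.2) = 0.997027
Series availability: 0.999034 × 0.997174 × 0.997027 = 0.9932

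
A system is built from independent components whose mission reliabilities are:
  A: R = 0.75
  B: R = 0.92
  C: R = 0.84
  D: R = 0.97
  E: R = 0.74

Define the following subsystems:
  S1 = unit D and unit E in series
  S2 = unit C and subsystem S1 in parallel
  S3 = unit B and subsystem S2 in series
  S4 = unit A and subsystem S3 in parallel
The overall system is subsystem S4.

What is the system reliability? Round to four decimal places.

0.9696

Series (D and E): 0.970000 × 0.740000 = 0.717800
Parallel (C and [0.717800]): 1 − (1 − 0.840000)(1 − 0.717800) = 0.954848
Series (B and [0.954848]): 0.920000 × 0.954848 = 0.878460
Parallel (A and [0.878460]): 1 − (1 − 0.750000)(1 − 0.878460) = 0.9696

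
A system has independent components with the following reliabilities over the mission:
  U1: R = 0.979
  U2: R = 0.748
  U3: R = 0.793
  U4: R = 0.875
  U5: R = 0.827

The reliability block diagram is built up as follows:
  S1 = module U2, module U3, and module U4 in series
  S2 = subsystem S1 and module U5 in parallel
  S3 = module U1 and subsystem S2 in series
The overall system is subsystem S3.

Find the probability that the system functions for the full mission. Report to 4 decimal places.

Series (U2, U3, and U4): 0.748000 × 0.793000 × 0.875000 = 0.519019
Parallel ([0.519019] and U5): 1 − (1 − 0.519019)(1 − 0.827000) = 0.916790
Series (U1 and [0.916790]): 0.979000 × 0.916790 = 0.8975

0.8975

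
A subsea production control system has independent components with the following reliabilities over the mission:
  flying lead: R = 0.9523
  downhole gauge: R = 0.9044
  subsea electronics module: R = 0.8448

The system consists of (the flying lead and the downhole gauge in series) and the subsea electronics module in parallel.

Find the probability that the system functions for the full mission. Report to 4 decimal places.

0.9785

Series (flying lead and downhole gauge): 0.952300 × 0.904400 = 0.861260
Parallel ([0.861260] and subsea electronics module): 1 − (1 − 0.861260)(1 − 0.844800) = 0.9785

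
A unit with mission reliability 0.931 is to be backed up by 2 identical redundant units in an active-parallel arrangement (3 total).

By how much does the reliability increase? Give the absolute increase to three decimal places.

0.069

R_before = 0.931
R_after = 1 − (1 − 0.931)^3 = 1.000
ΔR = 1.000 − 0.931 = 0.069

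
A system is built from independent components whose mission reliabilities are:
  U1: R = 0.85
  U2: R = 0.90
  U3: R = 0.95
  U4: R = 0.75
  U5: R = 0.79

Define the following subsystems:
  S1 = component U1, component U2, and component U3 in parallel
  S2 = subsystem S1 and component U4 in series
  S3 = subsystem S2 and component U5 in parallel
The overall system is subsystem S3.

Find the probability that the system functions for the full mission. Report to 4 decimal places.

Parallel (U1, U2, and U3): 1 − (1 − 0.850000)(1 − 0.900000)(1 − 0.950000) = 0.999250
Series ([0.999250] and U4): 0.999250 × 0.750000 = 0.749438
Parallel ([0.749438] and U5): 1 − (1 − 0.749438)(1 − 0.790000) = 0.9474

0.9474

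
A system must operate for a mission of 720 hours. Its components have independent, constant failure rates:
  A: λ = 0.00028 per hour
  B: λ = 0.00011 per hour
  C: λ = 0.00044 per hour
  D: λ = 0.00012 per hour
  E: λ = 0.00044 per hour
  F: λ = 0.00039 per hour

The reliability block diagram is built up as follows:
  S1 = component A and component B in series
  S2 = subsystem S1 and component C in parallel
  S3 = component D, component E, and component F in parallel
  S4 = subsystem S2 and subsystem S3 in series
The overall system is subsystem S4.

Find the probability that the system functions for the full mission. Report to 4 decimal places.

0.9284

R(A) = exp(−0.00028 × 720) = 0.817422
R(B) = exp(−0.00011 × 720) = 0.923855
R(C) = exp(−0.00044 × 720) = 0.728476
R(D) = exp(−0.00012 × 720) = 0.917227
R(E) = exp(−0.00044 × 720) = 0.728476
R(F) = exp(−0.00039 × 720) = 0.755179
Series (A and B): 0.817422 × 0.923855 = 0.755179
Parallel ([0.755179] and C): 1 − (1 − 0.755179)(1 − 0.728476) = 0.933525
Parallel (D, E, and F): 1 − (1 − 0.917227)(1 − 0.728476)(1 − 0.755179) = 0.994498
Series ([0.933525] and [0.994498]): 0.933525 × 0.994498 = 0.9284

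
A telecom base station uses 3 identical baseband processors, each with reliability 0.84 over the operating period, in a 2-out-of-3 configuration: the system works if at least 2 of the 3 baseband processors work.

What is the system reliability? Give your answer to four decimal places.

0.9314

R = Σ_{i=2}^{3} C(3,i) p^i (1−p)^{3−i} with p = 0.84
C(3,2)·0.84^2·0.16^1 = 0.338688
C(3,3)·0.84^3·0.16^0 = 0.592704
Sum = 0.9314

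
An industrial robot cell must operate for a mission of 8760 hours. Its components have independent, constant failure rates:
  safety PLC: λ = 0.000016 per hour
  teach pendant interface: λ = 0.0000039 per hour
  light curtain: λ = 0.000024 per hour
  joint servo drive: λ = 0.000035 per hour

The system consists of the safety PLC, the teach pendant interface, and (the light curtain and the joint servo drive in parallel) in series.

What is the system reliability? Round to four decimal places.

R(safety PLC) = exp(−0.000016 × 8760) = 0.869219
R(teach pendant interface) = exp(−0.0000039 × 8760) = 0.966413
R(light curtain) = exp(−0.000024 × 8760) = 0.810390
R(joint servo drive) = exp(−0.000035 × 8760) = 0.735945
Parallel (light curtain and joint servo drive): 1 − (1 − 0.810390)(1 − 0.735945) = 0.949933
Series (safety PLC, teach pendant interface, and [0.949933]): 0.869219 × 0.966413 × 0.949933 = 0.7980

0.7980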